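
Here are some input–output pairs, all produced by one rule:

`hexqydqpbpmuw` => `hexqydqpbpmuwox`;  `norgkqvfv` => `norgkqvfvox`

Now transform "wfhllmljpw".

wfhllmljpwox

The transformation: append "ox".
"wfhllmljpw" → "wfhllmljpwox".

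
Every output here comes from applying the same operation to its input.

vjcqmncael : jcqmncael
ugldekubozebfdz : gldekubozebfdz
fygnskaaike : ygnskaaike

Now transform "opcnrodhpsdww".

pcnrodhpsdww

Each output is the input with this applied: delete the first character.
So "opcnrodhpsdww" becomes "pcnrodhpsdww".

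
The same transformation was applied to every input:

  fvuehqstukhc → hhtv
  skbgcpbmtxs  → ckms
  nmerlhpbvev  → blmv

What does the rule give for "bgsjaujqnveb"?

aegq

Rule — keep one character in every 3, starting at position 2 (positions 2nd, 5th, 8th, ...), then sort the characters into alphabetical order.
For "bgsjaujqnveb", step one produces "gaqe"; step two turns that into "aegq".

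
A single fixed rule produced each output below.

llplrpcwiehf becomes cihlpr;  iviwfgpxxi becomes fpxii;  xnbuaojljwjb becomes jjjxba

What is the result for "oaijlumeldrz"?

Looking at the pairs, the operation is to keep every other character starting from the first (positions 1st, 3rd, 5th, ...), then move the last 3 characters to the front (rotate right by 3).
For "oaijlumeldrz", step one produces "oilmlr"; step two turns that into "mlroil".

mlroil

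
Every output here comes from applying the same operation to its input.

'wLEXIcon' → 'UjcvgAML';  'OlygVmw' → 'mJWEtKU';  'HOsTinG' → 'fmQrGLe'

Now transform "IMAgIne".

Looking at the pairs, the operation is to flip the case of every letter, then shift every letter 2 places backward in the alphabet (wrapping around).
Starting from "IMAgIne": after the first operation, "imaGiNE"; after the second, "gkyEgLC".

gkyEgLC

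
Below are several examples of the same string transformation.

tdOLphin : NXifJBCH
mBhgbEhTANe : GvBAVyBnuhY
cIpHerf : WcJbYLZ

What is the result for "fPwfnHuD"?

ZjQZHbOx

The pattern: shift every letter 6 places backward in the alphabet (wrapping around), then flip the case of every letter.
Working it through for "fPwfnHuD": intermediate "zJqzhBoX", final "ZjQZHbOx".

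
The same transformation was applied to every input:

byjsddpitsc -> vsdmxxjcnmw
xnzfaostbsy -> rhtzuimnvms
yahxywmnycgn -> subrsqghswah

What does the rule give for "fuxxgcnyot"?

The pattern: shift every letter 6 places backward in the alphabet (wrapping around).
For "fuxxgcnyot" the result is "zorrawhsin".

zorrawhsin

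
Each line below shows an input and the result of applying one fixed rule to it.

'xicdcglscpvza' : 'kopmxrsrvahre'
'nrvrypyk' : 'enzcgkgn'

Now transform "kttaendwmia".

bxpziiptcsl

The rule is to shift every letter 11 places backward in the alphabet (wrapping around), then move the last 3 characters to the front (rotate right by 3).
Applying both steps to "kttaendwmia": "ziiptcslbxp", then "bxpziiptcsl".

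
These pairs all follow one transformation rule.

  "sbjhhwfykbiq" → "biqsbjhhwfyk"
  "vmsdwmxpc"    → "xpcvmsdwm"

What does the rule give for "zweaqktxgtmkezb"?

ezbzweaqktxgtmk

The transformation: move the last 3 characters to the front (rotate right by 3).
On "zweaqktxgtmkezb" that produces "ezbzweaqktxgtmk".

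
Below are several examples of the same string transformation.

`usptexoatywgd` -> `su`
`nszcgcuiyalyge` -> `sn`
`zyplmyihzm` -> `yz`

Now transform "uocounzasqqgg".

ou

What's happening: reverse the string, then keep only the last 2 characters.
Starting from "uocounzasqqgg": after the first operation, "ggqqsaznuocou"; after the second, "ou".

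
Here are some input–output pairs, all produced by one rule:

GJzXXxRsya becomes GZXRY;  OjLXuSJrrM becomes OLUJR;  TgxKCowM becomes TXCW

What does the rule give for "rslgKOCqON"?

Rule — keep every other character starting from the first (positions 1st, 3rd, 5th, ...), then convert every letter to uppercase.
On "rslgKOCqON": the first step gives "rlKCO", and the second then gives "RLKCO".

RLKCO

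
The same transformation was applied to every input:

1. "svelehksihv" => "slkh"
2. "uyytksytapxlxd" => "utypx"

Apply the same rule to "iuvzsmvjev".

izvv

In each case the input is transformed by: keep one character in every 3, starting at position 1 (positions 1st, 4th, 7th, ...).
Applying that to "iuvzsmvjev" gives "izvv".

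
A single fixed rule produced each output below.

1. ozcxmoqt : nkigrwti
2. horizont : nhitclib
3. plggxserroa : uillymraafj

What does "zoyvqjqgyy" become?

Rule — shift every letter 6 places backward in the alphabet (wrapping around), then reverse the string.
Applying both steps to "zoyvqjqgyy": "tispkdkass", then "ssakdkpsit".

ssakdkpsit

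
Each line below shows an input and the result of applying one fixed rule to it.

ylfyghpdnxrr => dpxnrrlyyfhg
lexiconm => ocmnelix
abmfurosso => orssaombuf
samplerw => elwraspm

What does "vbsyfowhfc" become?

wofhvcsbfy

In each case the input is transformed by: swap the front and back halves of the string, then swap each adjacent pair of characters (1↔2, 3↔4, ...).
Applying both steps to "vbsyfowhfc": "owhfcvbsyf", then "wofhvcsbfy".
(Check on "lexiconm": → "conmlexi" → "ocmnelix" ✓)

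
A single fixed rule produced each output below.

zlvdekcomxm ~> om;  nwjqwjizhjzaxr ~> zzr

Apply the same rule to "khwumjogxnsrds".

Each output is the input with this applied: keep one character in every 3, starting at position 2 (positions 2nd, 5th, 8th, ...), then delete the first 2 characters.
For "khwumjogxnsrds", step one produces "hmgss"; step two turns that into "gss".
(Check on "zlvdekcomxm": → "leom" → "om" ✓)

gss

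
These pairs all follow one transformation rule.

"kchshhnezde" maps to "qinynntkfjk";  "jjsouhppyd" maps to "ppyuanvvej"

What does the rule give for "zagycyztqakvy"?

The transformation: shift every letter 6 places forward in the alphabet (wrapping around).
For "zagycyztqakvy" the result is "fgmeiefzwgqbe".

fgmeiefzwgqbe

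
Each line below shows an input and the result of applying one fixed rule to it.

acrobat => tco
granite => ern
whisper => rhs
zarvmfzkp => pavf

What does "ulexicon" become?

Looking at the pairs, the operation is to move the last 2 characters to the front (rotate right by 2), then keep every other character starting from the second (positions 2nd, 4th, 6th, ...).
Applying both steps to "ulexicon": "onulexic", then "nlxc".

nlxc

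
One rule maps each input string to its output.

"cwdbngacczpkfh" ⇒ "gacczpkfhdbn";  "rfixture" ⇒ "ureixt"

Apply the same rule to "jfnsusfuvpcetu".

The rule is to delete the first 2 characters, then move the first 3 characters to the end (rotate left by 3).
Applying both steps to "jfnsusfuvpcetu": "nsusfuvpcetu", then "sfuvpcetunsu".

sfuvpcetunsu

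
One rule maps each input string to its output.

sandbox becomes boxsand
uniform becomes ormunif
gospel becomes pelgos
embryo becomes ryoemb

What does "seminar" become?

narsemi

The transformation: move the last 3 characters to the front (rotate right by 3).
Doing the same to "seminar": "narsemi".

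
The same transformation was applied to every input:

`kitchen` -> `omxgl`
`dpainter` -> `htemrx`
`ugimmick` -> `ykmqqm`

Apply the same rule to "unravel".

yrvez

The transformation: shift every letter 4 places forward in the alphabet (wrapping around), then delete the last 2 characters.
On "unravel": the first step gives "yrvezip", and the second then gives "yrvez".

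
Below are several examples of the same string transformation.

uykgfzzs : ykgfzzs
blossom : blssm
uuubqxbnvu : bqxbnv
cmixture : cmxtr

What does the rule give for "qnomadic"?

What's happening: remove every vowel.
Doing the same to "qnomadic": "qnmdc".

qnmdc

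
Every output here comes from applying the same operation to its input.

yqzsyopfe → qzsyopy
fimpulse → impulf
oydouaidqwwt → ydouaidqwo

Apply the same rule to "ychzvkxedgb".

chzvkxedy

The transformation: delete the last 2 characters, then move the first character to the end.
On "ychzvkxedgb" that produces "chzvkxedy".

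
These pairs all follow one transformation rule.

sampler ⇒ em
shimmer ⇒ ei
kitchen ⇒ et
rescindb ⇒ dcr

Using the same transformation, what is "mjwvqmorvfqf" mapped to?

qrqj

Each output is the input with this applied: reverse the string, then keep one character in every 3, starting at position 2 (positions 2nd, 5th, 8th, ...).
For "mjwvqmorvfqf", step one produces "fqfvromqvwjm"; step two turns that into "qrqj".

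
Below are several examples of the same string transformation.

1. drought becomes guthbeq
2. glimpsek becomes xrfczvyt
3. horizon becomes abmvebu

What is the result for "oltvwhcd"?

The transformation: reverse the string, then shift every letter 13 places forward in the alphabet (wrapping around) — i.e. ROT13.
Applying that to "oltvwhcd" gives "qpujigyb".

qpujigyb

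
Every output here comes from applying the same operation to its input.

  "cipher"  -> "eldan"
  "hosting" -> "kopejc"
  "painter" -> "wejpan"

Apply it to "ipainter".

In each case the input is transformed by: delete the first character, then shift every letter 4 places backward in the alphabet (wrapping around).
Working it through for "ipainter": intermediate "painter", final "lwejpan".

lwejpan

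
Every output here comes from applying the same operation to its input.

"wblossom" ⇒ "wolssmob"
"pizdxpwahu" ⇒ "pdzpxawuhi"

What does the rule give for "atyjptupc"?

ajytppuct

Looking at the pairs, the operation is to swap each adjacent pair of characters (1↔2, 3↔4, ...), then move the first character to the end.
Starting from "atyjptupc": after the first operation, "tajytppuc"; after the second, "ajytppuct".
(Check on "pizdxpwahu": → "ipdzpxawuh" → "pdzpxawuhi" ✓)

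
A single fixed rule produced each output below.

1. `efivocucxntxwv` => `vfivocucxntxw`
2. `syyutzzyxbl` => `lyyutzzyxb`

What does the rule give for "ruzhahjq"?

quzhahj

The rule is to delete the first character, then move the last character to the front.
Working it through for "ruzhahjq": intermediate "uzhahjq", final "quzhahj".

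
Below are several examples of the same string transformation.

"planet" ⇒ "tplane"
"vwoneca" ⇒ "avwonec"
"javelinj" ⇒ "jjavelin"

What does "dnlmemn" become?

What's happening: move the last character to the front.
On "dnlmemn" that produces "ndnlmem".

ndnlmem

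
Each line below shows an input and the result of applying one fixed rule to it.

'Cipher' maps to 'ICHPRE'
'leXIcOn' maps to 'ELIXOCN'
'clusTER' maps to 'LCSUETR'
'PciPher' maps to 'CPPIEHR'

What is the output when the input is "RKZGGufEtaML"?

KRGZUGEFATLM

In each case the input is transformed by: swap each adjacent pair of characters (1↔2, 3↔4, ...), then convert every letter to uppercase.
Applying both steps to "RKZGGufEtaML": "KRGZuGEfatLM", then "KRGZUGEFATLM".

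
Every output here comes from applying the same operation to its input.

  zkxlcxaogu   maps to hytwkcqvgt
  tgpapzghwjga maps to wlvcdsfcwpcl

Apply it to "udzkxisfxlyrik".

gteobthunegqzv

The transformation: shift every letter 4 places backward in the alphabet (wrapping around), then move the first 3 characters to the end (rotate left by 3).
On "udzkxisfxlyrik": the first step gives "qzvgteobthuneg", and the second then gives "gteobthunegqzv".
(Check on "tgpapzghwjga": → "pclwlvcdsfcw" → "wlvcdsfcwpcl" ✓)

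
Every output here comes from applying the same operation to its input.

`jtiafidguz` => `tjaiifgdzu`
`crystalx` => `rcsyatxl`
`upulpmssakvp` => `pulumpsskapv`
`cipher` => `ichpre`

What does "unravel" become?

Each output is the input with this applied: swap each adjacent pair of characters (1↔2, 3↔4, ...).
Applying that to "unravel" gives "nuarevl".

nuarevl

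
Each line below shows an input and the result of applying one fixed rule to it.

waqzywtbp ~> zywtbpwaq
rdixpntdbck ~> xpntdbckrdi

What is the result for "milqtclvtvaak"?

Rule — move the first 3 characters to the end (rotate left by 3).
"milqtclvtvaak" → "qtclvtvaakmil".

qtclvtvaakmil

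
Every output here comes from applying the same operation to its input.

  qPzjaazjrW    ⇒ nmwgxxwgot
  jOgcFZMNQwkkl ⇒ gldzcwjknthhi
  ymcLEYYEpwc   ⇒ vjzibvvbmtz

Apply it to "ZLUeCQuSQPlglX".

The rule is to shift every letter 3 places backward in the alphabet (wrapping around), then convert every letter to lowercase.
For "ZLUeCQuSQPlglX", step one produces "WIRbZNrPNMidiU"; step two turns that into "wirbznrpnmidiu".
(Check on "qPzjaazjrW": → "nMwgxxwgoT" → "nmwgxxwgot" ✓)

wirbznrpnmidiu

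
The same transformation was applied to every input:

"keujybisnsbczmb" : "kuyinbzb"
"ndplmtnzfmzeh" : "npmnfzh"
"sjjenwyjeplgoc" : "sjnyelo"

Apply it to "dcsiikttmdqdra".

dsitmqr

Rule — keep every other character starting from the first (positions 1st, 3rd, 5th, ...).
For "dcsiikttmdqdra" the result is "dsitmqr".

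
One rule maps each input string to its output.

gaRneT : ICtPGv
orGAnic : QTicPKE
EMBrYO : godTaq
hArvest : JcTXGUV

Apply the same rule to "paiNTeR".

RCKpvGt

Each output is the input with this applied: shift every letter 2 places forward in the alphabet (wrapping around), then flip the case of every letter.
"paiNTeR" → "rckPVgT" → "RCKpvGt".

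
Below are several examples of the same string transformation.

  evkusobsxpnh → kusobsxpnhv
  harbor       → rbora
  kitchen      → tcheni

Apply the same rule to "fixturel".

The pattern: delete the first character, then move the first character to the end.
Working it through for "fixturel": intermediate "ixturel", final "xtureli".

xtureli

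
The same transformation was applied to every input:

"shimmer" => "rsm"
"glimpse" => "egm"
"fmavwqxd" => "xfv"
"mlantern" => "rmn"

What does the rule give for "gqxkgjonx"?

ogk

Each output is the input with this applied: keep one character in every 3, starting at position 1 (positions 1st, 4th, 7th, ...), then move the last character to the front.
On "gqxkgjonx": the first step gives "gko", and the second then gives "ogk".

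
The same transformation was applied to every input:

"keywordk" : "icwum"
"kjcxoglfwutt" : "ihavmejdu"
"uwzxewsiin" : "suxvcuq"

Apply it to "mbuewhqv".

kzscu

The rule is to delete the last 3 characters, then shift every letter 2 places backward in the alphabet (wrapping around).
Starting from "mbuewhqv": after the first operation, "mbuew"; after the second, "kzscu".
(Check on "uwzxewsiin": → "uwzxews" → "suxvcuq" ✓)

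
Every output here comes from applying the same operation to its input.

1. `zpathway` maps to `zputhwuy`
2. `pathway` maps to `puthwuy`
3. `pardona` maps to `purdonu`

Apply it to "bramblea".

The pattern: replace every "a" with "u".
Applying that to "bramblea" gives "brumbleu".

brumbleu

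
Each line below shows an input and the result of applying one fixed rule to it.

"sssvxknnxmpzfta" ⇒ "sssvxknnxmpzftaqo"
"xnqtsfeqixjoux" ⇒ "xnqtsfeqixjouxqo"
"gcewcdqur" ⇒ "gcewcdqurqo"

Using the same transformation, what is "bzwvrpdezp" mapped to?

The rule is to append "qo".
"bzwvrpdezp" → "bzwvrpdezpqo".

bzwvrpdezpqo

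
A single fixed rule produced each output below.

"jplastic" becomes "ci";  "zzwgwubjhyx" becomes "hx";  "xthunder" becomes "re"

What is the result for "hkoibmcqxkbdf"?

Rule — swap each adjacent pair of characters (1↔2, 3↔4, ...), then keep only the last 2 characters.
"hkoibmcqxkbdf" → "khiombqckxdbf" → "bf".

bf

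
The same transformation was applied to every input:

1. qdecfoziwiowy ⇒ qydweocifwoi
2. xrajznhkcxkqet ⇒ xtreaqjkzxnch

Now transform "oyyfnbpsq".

oqysypfb

Rule — take characters alternately from the front and the back (1st, last, 2nd, 2nd-last, ...), then delete the last character.
Applying both steps to "oyyfnbpsq": "oqysypfbn", then "oqysypfb".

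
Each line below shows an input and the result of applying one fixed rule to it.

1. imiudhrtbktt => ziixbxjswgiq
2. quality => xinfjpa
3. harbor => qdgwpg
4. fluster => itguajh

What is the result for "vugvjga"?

Each output is the input with this applied: shift every letter 11 places backward in the alphabet (wrapping around), then move the last 3 characters to the front (rotate right by 3).
For "vugvjga", step one produces "kjvkyvp"; step two turns that into "yvpkjvk".

yvpkjvk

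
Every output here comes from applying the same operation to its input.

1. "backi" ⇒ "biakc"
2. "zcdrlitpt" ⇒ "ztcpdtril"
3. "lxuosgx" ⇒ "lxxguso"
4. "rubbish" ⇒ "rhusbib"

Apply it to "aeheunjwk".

akewhjenu

What's happening: take characters alternately from the front and the back (1st, last, 2nd, 2nd-last, ...).
So "aeheunjwk" becomes "akewhjenu".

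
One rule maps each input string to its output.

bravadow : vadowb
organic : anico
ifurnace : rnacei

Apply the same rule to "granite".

niteg

Looking at the pairs, the operation is to move the first character to the end, then delete the first 2 characters.
For "granite", step one produces "raniteg"; step two turns that into "niteg".
(Check on "organic": → "rganico" → "anico" ✓)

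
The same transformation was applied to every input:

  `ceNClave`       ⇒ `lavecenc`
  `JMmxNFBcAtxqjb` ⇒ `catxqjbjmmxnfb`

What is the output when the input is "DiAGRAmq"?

ramqdiag

The rule is to swap the front and back halves of the string, then convert every letter to lowercase.
Working it through for "DiAGRAmq": intermediate "RAmqDiAG", final "ramqdiag".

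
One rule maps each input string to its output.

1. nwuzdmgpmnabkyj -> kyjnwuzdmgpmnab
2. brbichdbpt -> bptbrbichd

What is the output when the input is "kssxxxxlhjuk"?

What's happening: move the last 3 characters to the front (rotate right by 3).
"kssxxxxlhjuk" → "jukkssxxxxlh".

jukkssxxxxlh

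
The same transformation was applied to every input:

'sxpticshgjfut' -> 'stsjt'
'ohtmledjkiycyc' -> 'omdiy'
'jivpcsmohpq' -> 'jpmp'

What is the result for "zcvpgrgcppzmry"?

zpgpr

Each output is the input with this applied: keep one character in every 3, starting at position 1 (positions 1st, 4th, 7th, ...).
Applying that to "zcvpgrgcppzmry" gives "zpgpr".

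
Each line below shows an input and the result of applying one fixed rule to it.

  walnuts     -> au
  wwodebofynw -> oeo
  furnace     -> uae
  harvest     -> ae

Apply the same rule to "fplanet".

ae

Looking at the pairs, the operation is to keep only the vowels.
Doing the same to "fplanet": "ae".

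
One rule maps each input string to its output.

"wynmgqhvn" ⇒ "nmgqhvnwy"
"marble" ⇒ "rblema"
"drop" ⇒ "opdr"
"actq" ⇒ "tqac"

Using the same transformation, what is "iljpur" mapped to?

jpuril

Rule — move the first 2 characters to the end (rotate left by 2).
Doing the same to "iljpur": "jpuril".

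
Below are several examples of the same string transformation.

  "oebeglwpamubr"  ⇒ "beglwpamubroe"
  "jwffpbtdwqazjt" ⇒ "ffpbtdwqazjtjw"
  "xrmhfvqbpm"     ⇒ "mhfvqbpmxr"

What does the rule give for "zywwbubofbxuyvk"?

The pattern: move the first 2 characters to the end (rotate left by 2).
Applying that to "zywwbubofbxuyvk" gives "wwbubofbxuyvkzy".

wwbubofbxuyvkzy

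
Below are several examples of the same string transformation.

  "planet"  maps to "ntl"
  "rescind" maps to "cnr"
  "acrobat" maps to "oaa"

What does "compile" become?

In each case the input is transformed by: move the first 2 characters to the end (rotate left by 2), then keep every other character starting from the second (positions 2nd, 4th, 6th, ...).
For "compile" the result is "plc".

plc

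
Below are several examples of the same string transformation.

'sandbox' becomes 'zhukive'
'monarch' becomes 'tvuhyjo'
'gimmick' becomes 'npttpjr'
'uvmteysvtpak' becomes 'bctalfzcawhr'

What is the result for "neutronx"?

The rule is to shift every letter 7 places forward in the alphabet (wrapping around).
For "neutronx" the result is "ulbayvue".

ulbayvue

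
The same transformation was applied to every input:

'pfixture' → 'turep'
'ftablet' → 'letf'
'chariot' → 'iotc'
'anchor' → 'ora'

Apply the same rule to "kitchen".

henk

What's happening: move the first character to the end, then delete the first 3 characters.
Applying both steps to "kitchen": "itchenk", then "henk".
(Check on "anchor": → "nchora" → "ora" ✓)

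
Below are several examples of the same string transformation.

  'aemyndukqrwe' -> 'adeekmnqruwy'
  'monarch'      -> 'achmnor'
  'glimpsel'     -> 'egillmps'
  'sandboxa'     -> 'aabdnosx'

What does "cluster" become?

celrstu

Each output is the input with this applied: sort the characters into alphabetical order.
Doing the same to "cluster": "celrstu".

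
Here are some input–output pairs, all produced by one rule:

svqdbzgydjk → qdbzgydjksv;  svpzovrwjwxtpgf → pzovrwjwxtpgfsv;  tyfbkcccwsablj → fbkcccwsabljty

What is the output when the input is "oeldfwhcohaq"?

Rule — move the first 2 characters to the end (rotate left by 2).
"oeldfwhcohaq" → "ldfwhcohaqoe".

ldfwhcohaqoe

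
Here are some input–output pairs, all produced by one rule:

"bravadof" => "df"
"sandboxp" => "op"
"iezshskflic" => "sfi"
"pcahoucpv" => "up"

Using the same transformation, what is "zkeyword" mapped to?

od

The transformation: keep every other character starting from the second (positions 2nd, 4th, 6th, ...), then delete the first 2 characters.
On "zkeyword" that produces "od".
(Check on "pcahoucpv": → "chup" → "up" ✓)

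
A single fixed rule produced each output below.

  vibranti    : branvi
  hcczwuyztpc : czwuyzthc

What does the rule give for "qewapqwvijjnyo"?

Looking at the pairs, the operation is to delete the last 2 characters, then move the first 2 characters to the end (rotate left by 2).
Applying both steps to "qewapqwvijjnyo": "qewapqwvijjn", then "wapqwvijjnqe".

wapqwvijjnqe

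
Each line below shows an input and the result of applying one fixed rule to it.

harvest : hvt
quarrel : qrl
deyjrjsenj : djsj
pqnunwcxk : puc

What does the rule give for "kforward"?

Looking at the pairs, the operation is to keep one character in every 3, starting at position 1 (positions 1st, 4th, 7th, ...).
So "kforward" becomes "krr".

krr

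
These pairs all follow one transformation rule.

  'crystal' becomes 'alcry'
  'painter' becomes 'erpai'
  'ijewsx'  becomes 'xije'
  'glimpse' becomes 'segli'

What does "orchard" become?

rdorc

The pattern: move the first 3 characters to the end (rotate left by 3), then delete the first 2 characters.
"orchard" → "hardorc" → "rdorc".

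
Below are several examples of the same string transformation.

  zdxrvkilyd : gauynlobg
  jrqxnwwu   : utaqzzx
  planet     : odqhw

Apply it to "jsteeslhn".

The rule is to delete the first character, then shift every letter 3 places forward in the alphabet (wrapping around).
"jsteeslhn" → "steeslhn" → "vwhhvokq".

vwhhvokq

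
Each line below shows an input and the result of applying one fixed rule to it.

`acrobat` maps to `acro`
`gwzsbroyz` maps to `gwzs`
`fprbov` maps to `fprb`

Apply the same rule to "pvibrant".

pvib

The transformation: keep only the first 4 characters.
So "pvibrant" becomes "pvib".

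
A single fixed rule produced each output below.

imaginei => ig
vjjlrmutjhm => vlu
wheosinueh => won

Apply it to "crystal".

cs

The pattern: keep one character in every 3, starting at position 1 (positions 1st, 4th, 7th, ...), then delete the last character.
On "crystal" that produces "cs".
(Check on "wheosinueh": → "wonh" → "won" ✓)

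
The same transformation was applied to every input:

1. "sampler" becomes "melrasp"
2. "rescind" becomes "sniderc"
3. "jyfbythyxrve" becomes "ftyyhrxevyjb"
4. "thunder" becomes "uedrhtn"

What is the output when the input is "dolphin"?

In each case the input is transformed by: swap each adjacent pair of characters (1↔2, 3↔4, ...), then move the first 3 characters to the end (rotate left by 3).
Starting from "dolphin": after the first operation, "odplihn"; after the second, "lihnodp".

lihnodp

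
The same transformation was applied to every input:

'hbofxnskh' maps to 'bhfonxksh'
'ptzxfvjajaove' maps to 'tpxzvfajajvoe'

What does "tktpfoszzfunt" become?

ktptofzsfznut

The rule is to swap each adjacent pair of characters (1↔2, 3↔4, ...).
So "tktpfoszzfunt" becomes "ktptofzsfznut".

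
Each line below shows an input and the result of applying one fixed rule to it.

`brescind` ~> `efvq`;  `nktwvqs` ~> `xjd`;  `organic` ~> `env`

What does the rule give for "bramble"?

Looking at the pairs, the operation is to keep every other character starting from the second (positions 2nd, 4th, 6th, ...), then shift every letter 13 places forward in the alphabet (wrapping around) — i.e. ROT13.
Applying that to "bramble" gives "ezy".

ezy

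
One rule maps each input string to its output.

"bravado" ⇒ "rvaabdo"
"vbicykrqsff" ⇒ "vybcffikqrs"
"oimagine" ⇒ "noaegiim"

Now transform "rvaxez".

The rule is to sort the characters into alphabetical order, then move the last 2 characters to the front (rotate right by 2).
Starting from "rvaxez": after the first operation, "aervxz"; after the second, "xzaerv".

xzaerv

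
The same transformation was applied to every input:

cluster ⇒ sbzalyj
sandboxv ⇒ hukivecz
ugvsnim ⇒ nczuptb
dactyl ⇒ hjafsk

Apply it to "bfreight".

What's happening: shift every letter 7 places forward in the alphabet (wrapping around), then move the first character to the end.
For "bfreight", step one produces "imylpnoa"; step two turns that into "mylpnoai".

mylpnoai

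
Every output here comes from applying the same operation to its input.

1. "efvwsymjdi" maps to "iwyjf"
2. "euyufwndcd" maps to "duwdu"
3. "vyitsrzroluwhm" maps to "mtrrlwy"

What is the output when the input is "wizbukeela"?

abkei

Looking at the pairs, the operation is to keep every other character starting from the second (positions 2nd, 4th, 6th, ...), then swap the first and last characters.
On "wizbukeela": the first step gives "ibkea", and the second then gives "abkei".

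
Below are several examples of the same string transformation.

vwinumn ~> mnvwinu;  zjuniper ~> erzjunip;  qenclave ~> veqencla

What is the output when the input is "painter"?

erpaint

Looking at the pairs, the operation is to move the last 2 characters to the front (rotate right by 2).
Applying that to "painter" gives "erpaint".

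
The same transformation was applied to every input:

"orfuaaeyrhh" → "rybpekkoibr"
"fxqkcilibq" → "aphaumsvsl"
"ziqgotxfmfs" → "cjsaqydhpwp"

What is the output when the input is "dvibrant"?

dnfslbkx

The rule is to shift every letter 10 places forward in the alphabet (wrapping around), then move the last character to the front.
On "dvibrant": the first step gives "nfslbkxd", and the second then gives "dnfslbkx".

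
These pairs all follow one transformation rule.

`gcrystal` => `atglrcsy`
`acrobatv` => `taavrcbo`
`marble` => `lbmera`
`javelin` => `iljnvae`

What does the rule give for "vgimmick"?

civkigmm

What's happening: move the last 3 characters to the front (rotate right by 3), then swap each adjacent pair of characters (1↔2, 3↔4, ...).
Working it through for "vgimmick": intermediate "ickvgimm", final "civkigmm".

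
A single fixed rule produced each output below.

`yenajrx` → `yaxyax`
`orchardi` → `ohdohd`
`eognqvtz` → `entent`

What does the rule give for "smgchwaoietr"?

The transformation: keep one character in every 3, starting at position 1 (positions 1st, 4th, 7th, ...), then write the whole string twice.
On "smgchwaoietr": the first step gives "scae", and the second then gives "scaescae".

scaescae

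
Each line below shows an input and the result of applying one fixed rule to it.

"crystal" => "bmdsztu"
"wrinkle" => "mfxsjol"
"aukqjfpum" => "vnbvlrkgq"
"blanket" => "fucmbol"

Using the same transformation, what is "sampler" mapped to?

fstbnqm

What's happening: shift every letter 1 place forward in the alphabet (wrapping around), then move the last 2 characters to the front (rotate right by 2).
Applying both steps to "sampler": "tbnqmfs", then "fstbnqm".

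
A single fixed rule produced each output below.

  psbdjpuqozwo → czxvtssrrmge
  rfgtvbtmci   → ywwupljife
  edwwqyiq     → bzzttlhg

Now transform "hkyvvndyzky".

Rule — sort the characters into reverse alphabetical order, then shift every letter 3 places forward in the alphabet (wrapping around).
"hkyvvndyzky" → "zyyyvvnkkhd" → "cbbbyyqnnkg".
(Check on "edwwqyiq": → "ywwqqied" → "bzzttlhg" ✓)

cbbbyyqnnkg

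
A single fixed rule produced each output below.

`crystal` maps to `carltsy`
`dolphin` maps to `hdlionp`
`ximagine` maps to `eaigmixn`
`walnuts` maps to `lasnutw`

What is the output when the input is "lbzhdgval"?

bagdlhvlz

What's happening: sort the characters into alphabetical order, then swap each adjacent pair of characters (1↔2, 3↔4, ...).
Applying both steps to "lbzhdgval": "abdghllvz", then "bagdlhvlz".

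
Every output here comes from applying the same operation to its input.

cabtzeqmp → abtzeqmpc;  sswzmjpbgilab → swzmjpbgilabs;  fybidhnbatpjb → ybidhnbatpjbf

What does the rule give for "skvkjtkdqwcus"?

Looking at the pairs, the operation is to move the first character to the end.
On "skvkjtkdqwcus" that produces "kvkjtkdqwcuss".

kvkjtkdqwcuss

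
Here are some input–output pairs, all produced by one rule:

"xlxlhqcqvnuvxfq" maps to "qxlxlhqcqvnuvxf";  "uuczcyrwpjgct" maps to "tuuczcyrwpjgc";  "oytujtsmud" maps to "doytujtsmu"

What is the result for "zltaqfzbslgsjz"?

The rule is to move the last character to the front.
Applying that to "zltaqfzbslgsjz" gives "zzltaqfzbslgsj".

zzltaqfzbslgsj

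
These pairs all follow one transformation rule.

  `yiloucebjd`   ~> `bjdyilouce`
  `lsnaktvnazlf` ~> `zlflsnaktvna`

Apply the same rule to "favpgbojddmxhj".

xhjfavpgbojddm

The transformation: move the last 3 characters to the front (rotate right by 3).
Applying that to "favpgbojddmxhj" gives "xhjfavpgbojddm".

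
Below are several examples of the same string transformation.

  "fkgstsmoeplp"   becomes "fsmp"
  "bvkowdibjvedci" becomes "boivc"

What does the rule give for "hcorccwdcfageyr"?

hrwfe

In each case the input is transformed by: keep one character in every 3, starting at position 1 (positions 1st, 4th, 7th, ...).
So "hcorccwdcfageyr" becomes "hrwfe".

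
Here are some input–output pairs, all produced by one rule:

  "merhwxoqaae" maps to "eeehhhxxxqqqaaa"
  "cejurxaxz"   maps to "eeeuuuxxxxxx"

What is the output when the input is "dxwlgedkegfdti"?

xxxllleeekkkgggdddiii

Rule — keep every other character starting from the second (positions 2nd, 4th, 6th, ...), then repeat every character 3 times.
On "dxwlgedkegfdti": the first step gives "xlekgdi", and the second then gives "xxxllleeekkkgggdddiii".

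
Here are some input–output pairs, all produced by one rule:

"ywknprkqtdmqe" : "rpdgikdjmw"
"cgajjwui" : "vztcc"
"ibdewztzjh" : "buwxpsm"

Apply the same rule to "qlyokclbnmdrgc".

jerhdveugfw

What's happening: shift every letter 7 places backward in the alphabet (wrapping around), then delete the last 3 characters.
For "qlyokclbnmdrgc", step one produces "jerhdveugfwkzv"; step two turns that into "jerhdveugfw".
(Check on "ibdewztzjh": → "buwxpsmsca" → "buwxpsm" ✓)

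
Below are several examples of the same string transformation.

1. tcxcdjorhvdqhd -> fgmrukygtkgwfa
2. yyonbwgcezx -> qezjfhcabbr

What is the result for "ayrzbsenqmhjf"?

What's happening: shift every letter 3 places forward in the alphabet (wrapping around), then move the first 3 characters to the end (rotate left by 3).
So "ayrzbsenqmhjf" becomes "cevhqtpkmidbu".

cevhqtpkmidbu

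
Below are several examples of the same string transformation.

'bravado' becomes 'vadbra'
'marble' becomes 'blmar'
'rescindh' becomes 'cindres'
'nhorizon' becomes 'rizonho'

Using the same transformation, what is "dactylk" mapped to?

Looking at the pairs, the operation is to delete the last character, then move the first 3 characters to the end (rotate left by 3).
"dactylk" → "dactyl" → "tyldac".

tyldac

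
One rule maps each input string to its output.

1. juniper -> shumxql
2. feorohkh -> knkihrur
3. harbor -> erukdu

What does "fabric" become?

ulfide

Looking at the pairs, the operation is to shift every letter 3 places forward in the alphabet (wrapping around), then move the last 3 characters to the front (rotate right by 3).
"fabric" → "ulfide".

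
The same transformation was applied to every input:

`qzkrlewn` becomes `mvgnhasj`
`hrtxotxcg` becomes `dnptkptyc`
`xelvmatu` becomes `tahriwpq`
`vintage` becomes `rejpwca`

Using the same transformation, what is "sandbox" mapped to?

owjzxkt

Rule — shift every letter 4 places backward in the alphabet (wrapping around).
For "sandbox" the result is "owjzxkt".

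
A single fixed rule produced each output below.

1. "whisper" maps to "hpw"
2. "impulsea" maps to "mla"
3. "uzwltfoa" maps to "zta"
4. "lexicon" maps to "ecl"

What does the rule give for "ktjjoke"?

tok

What's happening: move the first character to the end, then keep one character in every 3, starting at position 1 (positions 1st, 4th, 7th, ...).
Applying both steps to "ktjjoke": "tjjokek", then "tok".
(Check on "whisper": → "hisperw" → "hpw" ✓)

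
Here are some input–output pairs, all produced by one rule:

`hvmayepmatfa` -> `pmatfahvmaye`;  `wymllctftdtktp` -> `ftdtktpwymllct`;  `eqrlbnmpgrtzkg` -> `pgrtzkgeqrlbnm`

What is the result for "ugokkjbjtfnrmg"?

jtfnrmgugokkjb

The transformation: swap the front and back halves of the string.
Applying that to "ugokkjbjtfnrmg" gives "jtfnrmgugokkjb".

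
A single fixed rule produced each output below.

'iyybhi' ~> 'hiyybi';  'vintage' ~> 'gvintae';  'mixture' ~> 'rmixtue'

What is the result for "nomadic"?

inomadc

The transformation: move the last character to the front, then swap the first and last characters.
On "nomadic" that produces "inomadc".
(Check on "vintage": → "evintag" → "gvintae" ✓)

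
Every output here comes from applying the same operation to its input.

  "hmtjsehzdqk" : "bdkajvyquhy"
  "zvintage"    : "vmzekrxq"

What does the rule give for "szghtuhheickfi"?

zqxyklyyvztbwj

Rule — swap the first and last characters, then shift every letter 9 places backward in the alphabet (wrapping around).
"szghtuhheickfi" → "izghtuhheickfs" → "zqxyklyyvztbwj".
(Check on "zvintage": → "evintagz" → "vmzekrxq" ✓)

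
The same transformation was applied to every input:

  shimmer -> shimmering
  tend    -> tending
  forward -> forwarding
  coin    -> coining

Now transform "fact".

facting

The transformation: append "ing".
"fact" → "facting".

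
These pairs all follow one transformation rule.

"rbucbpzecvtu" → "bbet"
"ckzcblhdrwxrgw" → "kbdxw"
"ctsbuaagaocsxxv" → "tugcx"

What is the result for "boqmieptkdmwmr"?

oitmr

Looking at the pairs, the operation is to keep one character in every 3, starting at position 2 (positions 2nd, 5th, 8th, ...).
On "boqmieptkdmwmr" that produces "oitmr".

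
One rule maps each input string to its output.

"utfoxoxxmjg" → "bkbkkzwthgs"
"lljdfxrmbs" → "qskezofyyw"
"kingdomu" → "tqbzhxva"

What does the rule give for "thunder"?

The pattern: shift every letter 13 places forward in the alphabet (wrapping around) — i.e. ROT13, then move the first 3 characters to the end (rotate left by 3).
For "thunder", step one produces "guhaqre"; step two turns that into "aqreguh".
(Check on "utfoxoxxmjg": → "hgsbkbkkzwt" → "bkbkkzwthgs" ✓)

aqreguh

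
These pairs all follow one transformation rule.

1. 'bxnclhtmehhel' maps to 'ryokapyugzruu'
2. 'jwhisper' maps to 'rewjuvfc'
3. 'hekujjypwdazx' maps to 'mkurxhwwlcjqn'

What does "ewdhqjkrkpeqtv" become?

The rule is to move the last 2 characters to the front (rotate right by 2), then shift every letter 13 places forward in the alphabet (wrapping around) — i.e. ROT13.
So "ewdhqjkrkpeqtv" becomes "girjqudwxexcrd".

girjqudwxexcrd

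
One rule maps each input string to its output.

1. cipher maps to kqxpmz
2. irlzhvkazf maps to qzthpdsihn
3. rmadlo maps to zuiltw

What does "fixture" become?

nqfbczm

Each output is the input with this applied: shift every letter 8 places forward in the alphabet (wrapping around).
Applying that to "fixture" gives "nqfbczm".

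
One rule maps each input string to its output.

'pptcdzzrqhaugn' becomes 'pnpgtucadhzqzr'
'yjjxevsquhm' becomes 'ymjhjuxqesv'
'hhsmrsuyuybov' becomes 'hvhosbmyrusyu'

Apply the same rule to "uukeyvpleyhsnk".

ukunksehyyvepl

Looking at the pairs, the operation is to take characters alternately from the front and the back (1st, last, 2nd, 2nd-last, ...).
Doing the same to "uukeyvpleyhsnk": "ukunksehyyvepl".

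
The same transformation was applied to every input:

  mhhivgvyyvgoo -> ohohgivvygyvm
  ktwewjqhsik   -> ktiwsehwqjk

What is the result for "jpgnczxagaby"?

Looking at the pairs, the operation is to take characters alternately from the front and the back (1st, last, 2nd, 2nd-last, ...), then move the first character to the end.
Applying both steps to "jpgnczxagaby": "jypbgangcazx", then "ypbgangcazxj".
(Check on "ktwewjqhsik": → "kktiwsehwqj" → "ktiwsehwqjk" ✓)

ypbgangcazxj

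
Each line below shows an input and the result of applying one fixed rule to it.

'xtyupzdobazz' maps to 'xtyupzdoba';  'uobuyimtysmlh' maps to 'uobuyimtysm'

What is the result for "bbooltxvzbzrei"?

bbooltxvzbzr

Rule — delete the last 2 characters.
Applying that to "bbooltxvzbzrei" gives "bbooltxvzbzr".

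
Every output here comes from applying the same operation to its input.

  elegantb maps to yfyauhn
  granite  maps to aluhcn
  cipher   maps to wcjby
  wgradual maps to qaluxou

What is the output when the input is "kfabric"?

ezuvlc

Looking at the pairs, the operation is to delete the last character, then shift every letter 6 places backward in the alphabet (wrapping around).
Applying both steps to "kfabric": "kfabri", then "ezuvlc".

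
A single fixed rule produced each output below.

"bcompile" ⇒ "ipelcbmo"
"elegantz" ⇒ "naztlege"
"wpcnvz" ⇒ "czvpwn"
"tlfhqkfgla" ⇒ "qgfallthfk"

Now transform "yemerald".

ardleyem

Rule — swap each adjacent pair of characters (1↔2, 3↔4, ...), then swap the front and back halves of the string.
Applying both steps to "yemerald": "eyemardl", then "ardleyem".
(Check on "bcompile": → "cbmoipel" → "ipelcbmo" ✓)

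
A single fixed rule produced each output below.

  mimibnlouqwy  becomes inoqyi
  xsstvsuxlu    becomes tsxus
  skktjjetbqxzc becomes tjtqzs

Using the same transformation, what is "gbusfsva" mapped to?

ssab

The pattern: move the first 2 characters to the end (rotate left by 2), then keep every other character starting from the second (positions 2nd, 4th, 6th, ...).
Working it through for "gbusfsva": intermediate "usfsvagb", final "ssab".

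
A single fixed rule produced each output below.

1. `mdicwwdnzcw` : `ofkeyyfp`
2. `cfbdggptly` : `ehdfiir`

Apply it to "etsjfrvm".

What's happening: shift every letter 2 places forward in the alphabet (wrapping around), then delete the last 3 characters.
Working it through for "etsjfrvm": intermediate "gvulhtxo", final "gvulh".

gvulh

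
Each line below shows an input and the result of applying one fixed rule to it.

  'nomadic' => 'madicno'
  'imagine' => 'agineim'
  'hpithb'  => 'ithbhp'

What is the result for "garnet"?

rnetga

The transformation: move the first 2 characters to the end (rotate left by 2).
So "garnet" becomes "rnetga".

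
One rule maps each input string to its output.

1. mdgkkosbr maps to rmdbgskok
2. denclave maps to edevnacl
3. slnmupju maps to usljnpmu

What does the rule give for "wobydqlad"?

What's happening: swap the first and last characters, then take characters alternately from the front and the back (1st, last, 2nd, 2nd-last, ...).
Working it through for "wobydqlad": intermediate "dobydqlaw", final "dwoablyqd".

dwoablyqd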